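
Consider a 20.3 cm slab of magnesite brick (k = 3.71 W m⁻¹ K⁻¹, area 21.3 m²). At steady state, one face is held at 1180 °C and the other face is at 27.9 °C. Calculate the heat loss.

Q = 4.48×10^5 W

Q = kA·ΔT/L = 3.71 × 21.3 × |1180 °C − 27.9 °C| / 0.203 = 4.48×10^5 W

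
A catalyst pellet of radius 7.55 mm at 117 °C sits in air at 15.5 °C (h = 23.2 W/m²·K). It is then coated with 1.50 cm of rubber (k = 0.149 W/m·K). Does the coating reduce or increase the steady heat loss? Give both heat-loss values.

Critical radius for a sphere: r_cr = 2k/h = 0.0128 m = 1.28 cm.
Outer radius after coating: r₂ = 0.00755 + 0.0150 = 0.02255 m.
r₁ < r_cr < r₂: heat loss rises to a maximum at r_cr then falls. Whether the coating helps depends on whether Q(r₂) has dropped back below Q(r₁).
Bare: R = 1/(4πr₁²h) = 60.17 K/W; Q = 101.5/60.17 = 1.69 W.
Coated: R = R_cond + R_conv = 53.80 K/W; Q = 101.5/53.80 = 1.89 W.

increases: 1.69 → 1.89 W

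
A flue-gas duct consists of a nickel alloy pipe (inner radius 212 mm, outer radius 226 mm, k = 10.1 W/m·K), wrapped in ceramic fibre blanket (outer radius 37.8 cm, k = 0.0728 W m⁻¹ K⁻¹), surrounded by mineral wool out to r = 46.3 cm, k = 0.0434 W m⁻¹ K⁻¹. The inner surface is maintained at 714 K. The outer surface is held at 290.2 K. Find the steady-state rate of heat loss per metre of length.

Treat each layer as a resistance in series:
  R'_nickel alloy = ln(0.226/0.212)/(2πk) = 0.06395/(2π·10.1) = 0.001008 m·K/W
  R'_ceramic fibre blanket = ln(0.378/0.226)/(2πk) = 0.5144/(2π·0.0728) = 1.124 m·K/W
  R'_mineral wool = ln(0.463/0.378)/(2πk) = 0.2028/(2π·0.0434) = 0.7438 m·K/W
ΣR = 0.001008 + 1.124 + 0.7438 = 1.869 m·K/W
Q' = ΔT/ΣR = (714 K − 290.2 K)/1.869 = 227 W/m

Q' = 227 W/m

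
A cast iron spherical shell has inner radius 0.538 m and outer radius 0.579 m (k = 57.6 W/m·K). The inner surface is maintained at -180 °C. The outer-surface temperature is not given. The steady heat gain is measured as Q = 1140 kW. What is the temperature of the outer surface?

Sum the resistances:
  R_cast iron = (1/0.538 − 1/0.579)/(4πk) = 0.1316/(4π·57.6) = 1.818×10^-4 K/W
ΣR = 1.818×10^-4 K/W
ΔT = Q·ΣR = 1.14×10^6 × 1.818×10^-4 = 207.3 K
Heat flows inward, so T_out = T_in + ΔT = -180 + 207.3 = 27.3 °C

T_out = 27.3 °C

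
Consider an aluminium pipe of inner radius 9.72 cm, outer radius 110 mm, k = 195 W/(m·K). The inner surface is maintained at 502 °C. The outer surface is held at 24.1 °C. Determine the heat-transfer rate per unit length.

Q' = 4730 kW/m

Q' = 2πk·ΔT/ln(r₂/r₁) = 2π × 195 × 477.9 / ln(0.110/0.0972) = 4.73×10^6 W/m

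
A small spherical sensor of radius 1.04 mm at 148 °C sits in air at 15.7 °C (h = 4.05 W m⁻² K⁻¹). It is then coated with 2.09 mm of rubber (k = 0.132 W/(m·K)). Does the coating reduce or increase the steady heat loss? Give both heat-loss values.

increases: 0.00728 → 0.0553 W

Critical radius for a sphere: r_cr = 2k/h = 0.0652 m = 6.52 cm.
Outer radius after coating: r₂ = 0.00104 + 0.00209 = 0.00313 m.
Since r₁ < r_cr and r₂ ≤ r_cr, the coating moves toward the maximum at r_cr — heat loss rises.
Bare: R = 1/(4πr₁²h) = 18170 K/W; Q = 132.3/18170 = 0.00728 W.
Coated: R = R_cond + R_conv = 2393 K/W; Q = 132.3/2393 = 0.0553 W.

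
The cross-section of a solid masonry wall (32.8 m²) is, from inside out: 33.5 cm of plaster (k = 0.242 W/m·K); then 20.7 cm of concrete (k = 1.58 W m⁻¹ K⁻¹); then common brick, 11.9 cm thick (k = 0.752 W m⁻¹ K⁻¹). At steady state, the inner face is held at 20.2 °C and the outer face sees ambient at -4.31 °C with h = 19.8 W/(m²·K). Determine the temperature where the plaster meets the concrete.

Resistance network (inner→outer):
  R_plaster = L/(kA) = 0.335/(0.242·32.8) = 0.04220 K/W
  R_concrete = L/(kA) = 0.207/(1.58·32.8) = 0.003994 K/W
  R_common brick = L/(kA) = 0.119/(0.752·32.8) = 0.004825 K/W
  R_conv,out = 1/(hA) = 1/(19.8·32.8) = 0.001540 K/W
ΣR = 0.04220 + 0.003994 + 0.004825 + 0.001540 = 0.05256 K/W
Q = ΔT/ΣR = (20.2 °C − -4.31 °C)/0.05256 = 466.3 W
From the inner boundary to the plaster/concrete interface, ΣR_partial = 0.04220 K/W.
T_interface = T_in − Q·ΣR_partial = 20.2 °C − (466.3)(0.04220) = 0.52 °C

T = 0.52 °C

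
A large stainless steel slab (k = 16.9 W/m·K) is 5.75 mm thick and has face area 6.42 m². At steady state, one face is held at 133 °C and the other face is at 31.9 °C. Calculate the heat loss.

Q = 1910 kW

Q = kA·ΔT/L = 16.9 × 6.42 × |133 °C − 31.9 °C| / 0.00575 = 1.91×10^6 W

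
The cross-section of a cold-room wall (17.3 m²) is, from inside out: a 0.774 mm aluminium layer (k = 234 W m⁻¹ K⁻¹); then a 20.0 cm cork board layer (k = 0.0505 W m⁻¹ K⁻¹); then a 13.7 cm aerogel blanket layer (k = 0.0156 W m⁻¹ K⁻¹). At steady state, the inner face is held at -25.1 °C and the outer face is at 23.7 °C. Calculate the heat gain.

Q = 66.3 W

Treat each layer as a resistance in series:
  R_aluminium = L/(kA) = 7.74×10^-4/(234·17.3) = 1.912×10^-7 K/W
  R_cork board = L/(kA) = 0.200/(0.0505·17.3) = 0.2289 K/W
  R_aerogel blanket = L/(kA) = 0.137/(0.0156·17.3) = 0.5076 K/W
ΣR = 1.912×10^-7 + 0.2289 + 0.5076 = 0.7365 K/W
Q = ΔT/ΣR = (-25.1 °C − 23.7 °C)/0.7365 = -66.3 W
(Negative Q ⇒ heat flows inward; heat gain = 66.3 W.)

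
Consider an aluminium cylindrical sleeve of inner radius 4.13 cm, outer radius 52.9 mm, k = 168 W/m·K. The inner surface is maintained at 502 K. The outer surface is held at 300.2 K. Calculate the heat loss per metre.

Q' = 2πk·ΔT/ln(r₂/r₁) = 2π × 168 × 201.8 / ln(0.0529/0.0413) = 8.61×10^5 W/m

Q' = 8.61×10^5 W/m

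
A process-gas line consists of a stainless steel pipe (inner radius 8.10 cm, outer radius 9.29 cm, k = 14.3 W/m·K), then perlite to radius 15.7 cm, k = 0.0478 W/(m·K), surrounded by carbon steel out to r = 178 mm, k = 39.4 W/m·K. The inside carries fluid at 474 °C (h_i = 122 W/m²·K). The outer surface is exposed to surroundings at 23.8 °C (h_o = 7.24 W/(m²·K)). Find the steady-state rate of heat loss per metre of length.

Treat each layer as a resistance in series:
  R'_conv,in = 1/(2πr h) = 1/(2π·0.0810·122) = 0.01611 m·K/W
  R'_stainless steel = ln(0.0929/0.0810)/(2πk) = 0.1371/(2π·14.3) = 0.001526 m·K/W
  R'_perlite = ln(0.157/0.0929)/(2πk) = 0.5247/(2π·0.0478) = 1.747 m·K/W
  R'_carbon steel = ln(0.178/0.157)/(2πk) = 0.1255/(2π·39.4) = 5.071×10^-4 m·K/W
  R'_conv,out = 1/(2πr h) = 1/(2π·0.178·7.24) = 0.1235 m·K/W
ΣR = 0.01611 + 0.001526 + 1.747 + 5.071×10^-4 + 0.1235 = 1.889 m·K/W
Q' = ΔT/ΣR = (474 °C − 23.8 °C)/1.889 = 238 W/m

Q' = 238 W/m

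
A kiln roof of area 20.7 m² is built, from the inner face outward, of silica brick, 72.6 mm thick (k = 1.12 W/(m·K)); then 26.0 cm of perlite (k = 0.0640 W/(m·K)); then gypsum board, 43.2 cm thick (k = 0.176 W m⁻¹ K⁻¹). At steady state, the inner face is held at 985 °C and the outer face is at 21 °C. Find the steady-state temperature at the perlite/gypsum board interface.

Series thermal resistances, inner to outer:
  R_silica brick = L/(kA) = 0.0726/(1.12·20.7) = 0.003131 K/W
  R_perlite = L/(kA) = 0.260/(0.0640·20.7) = 0.1963 K/W
  R_gypsum board = L/(kA) = 0.432/(0.176·20.7) = 0.1186 K/W
ΣR = 0.003131 + 0.1963 + 0.1186 = 0.3180 K/W
Q = ΔT/ΣR = (985 °C − 21 °C)/0.3180 = 3031 W
From the inner boundary to the perlite/gypsum board interface, ΣR_partial = 0.1994 K/W.
T_interface = T_in − Q·ΣR_partial = 985 °C − (3031)(0.1994) = 381 °C

T = 381 °C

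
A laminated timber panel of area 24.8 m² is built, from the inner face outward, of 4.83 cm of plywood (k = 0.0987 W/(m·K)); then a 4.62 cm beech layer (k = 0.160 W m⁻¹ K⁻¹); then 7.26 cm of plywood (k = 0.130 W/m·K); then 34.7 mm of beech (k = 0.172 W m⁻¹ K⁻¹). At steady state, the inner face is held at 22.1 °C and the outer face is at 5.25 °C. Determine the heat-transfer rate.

Resistance network (inner→outer):
  R_plywood = L/(kA) = 0.0483/(0.0987·24.8) = 0.01973 K/W
  R_beech = L/(kA) = 0.0462/(0.160·24.8) = 0.01164 K/W
  R_plywood = L/(kA) = 0.0726/(0.130·24.8) = 0.02252 K/W
  R_beech = L/(kA) = 0.0347/(0.172·24.8) = 0.008135 K/W
ΣR = 0.01973 + 0.01164 + 0.02252 + 0.008135 = 0.06202 K/W
Q = ΔT/ΣR = (22.1 °C − 5.25 °C)/0.06202 = 272 W

Q = 272 W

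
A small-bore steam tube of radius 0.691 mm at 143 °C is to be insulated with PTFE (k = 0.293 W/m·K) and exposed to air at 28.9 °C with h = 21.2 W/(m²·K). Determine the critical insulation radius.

For a cylinder, r_cr = k_ins/h = 0.293/21.2 = 0.0138 m = 1.38 cm

r_cr = 1.38 cm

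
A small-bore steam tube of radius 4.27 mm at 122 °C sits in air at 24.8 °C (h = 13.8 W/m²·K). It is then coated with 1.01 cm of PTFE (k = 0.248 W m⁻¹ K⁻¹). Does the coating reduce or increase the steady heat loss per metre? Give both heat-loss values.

increases: 36.0 → 61.5 W/m

Critical radius for a cylinder: r_cr = k/h = 0.0180 m = 1.80 cm.
Outer radius after coating: r₂ = 0.00427 + 0.0101 = 0.01437 m.
Since r₁ < r_cr and r₂ ≤ r_cr, the coating moves toward the maximum at r_cr — heat loss rises.
Bare: R = 1/(2πr₁h) = 2.701 m·K/W; Q = 97.2/2.701 = 36.0 W/m.
Coated: R = R_cond + R_conv = 1.581 m·K/W; Q = 97.2/1.581 = 61.5 W/m.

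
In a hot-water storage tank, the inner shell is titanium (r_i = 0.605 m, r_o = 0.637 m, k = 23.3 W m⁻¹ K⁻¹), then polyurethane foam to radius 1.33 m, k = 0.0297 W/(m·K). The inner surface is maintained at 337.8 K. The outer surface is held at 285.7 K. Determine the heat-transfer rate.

Q = 23.8 W

Treat each layer as a resistance in series:
  R_titanium = (1/0.605 − 1/0.637)/(4πk) = 0.08303/(4π·23.3) = 2.836×10^-4 K/W
  R_polyurethane foam = (1/0.637 − 1/1.33)/(4πk) = 0.8180/(4π·0.0297) = 2.192 K/W
ΣR = 2.836×10^-4 + 2.192 = 2.192 K/W
Q = ΔT/ΣR = (337.8 K − 285.7 K)/2.192 = 23.8 W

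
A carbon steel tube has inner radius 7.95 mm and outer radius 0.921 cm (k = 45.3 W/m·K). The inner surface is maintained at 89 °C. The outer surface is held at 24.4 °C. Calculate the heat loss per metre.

Q' = 2πk·ΔT/ln(r₂/r₁) = 2π × 45.3 × 64.6 / ln(0.00921/0.00795) = 1.25×10^5 W/m

Q' = 125 kW/m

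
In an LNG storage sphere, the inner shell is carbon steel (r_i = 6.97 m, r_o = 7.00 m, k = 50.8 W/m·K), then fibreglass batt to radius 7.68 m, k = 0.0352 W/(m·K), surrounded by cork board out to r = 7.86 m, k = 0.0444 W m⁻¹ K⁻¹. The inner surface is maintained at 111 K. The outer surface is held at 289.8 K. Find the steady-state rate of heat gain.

Q = 5270 W

Treat each layer as a resistance in series:
  R_carbon steel = (1/6.97 − 1/7.00)/(4πk) = 6.149×10^-4/(4π·50.8) = 9.632×10^-7 K/W
  R_fibreglass batt = (1/7.00 − 1/7.68)/(4πk) = 0.01265/(4π·0.0352) = 0.02860 K/W
  R_cork board = (1/7.68 − 1/7.86)/(4πk) = 0.002982/(4π·0.0444) = 0.005344 K/W
ΣR = 9.632×10^-7 + 0.02860 + 0.005344 = 0.03394 K/W
Q = ΔT/ΣR = (111 K − 289.8 K)/0.03394 = -5270 W
(Negative Q ⇒ heat flows inward; heat gain = 5270 W.)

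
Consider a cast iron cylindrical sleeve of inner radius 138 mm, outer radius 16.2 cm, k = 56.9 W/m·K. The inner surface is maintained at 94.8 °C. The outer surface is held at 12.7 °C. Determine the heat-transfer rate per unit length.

Q' = 183 kW/m

Q' = 2πk·ΔT/ln(r₂/r₁) = 2π × 56.9 × 82.1 / ln(0.162/0.138) = 1.83×10^5 W/m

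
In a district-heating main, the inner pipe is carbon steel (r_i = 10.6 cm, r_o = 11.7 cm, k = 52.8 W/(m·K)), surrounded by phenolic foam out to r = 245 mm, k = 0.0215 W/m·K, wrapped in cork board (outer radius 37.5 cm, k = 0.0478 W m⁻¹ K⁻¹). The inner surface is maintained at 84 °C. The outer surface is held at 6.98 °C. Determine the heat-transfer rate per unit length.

Q' = 11.2 W/m

Resistance network (inner→outer):
  R'_carbon steel = ln(0.117/0.106)/(2πk) = 0.09873/(2π·52.8) = 2.976×10^-4 m·K/W
  R'_phenolic foam = ln(0.245/0.117)/(2πk) = 0.7391/(2π·0.0215) = 5.471 m·K/W
  R'_cork board = ln(0.375/0.245)/(2πk) = 0.4257/(2π·0.0478) = 1.417 m·K/W
ΣR = 2.976×10^-4 + 5.471 + 1.417 = 6.888 m·K/W
Q' = ΔT/ΣR = (84 °C − 6.98 °C)/6.888 = 11.2 W/m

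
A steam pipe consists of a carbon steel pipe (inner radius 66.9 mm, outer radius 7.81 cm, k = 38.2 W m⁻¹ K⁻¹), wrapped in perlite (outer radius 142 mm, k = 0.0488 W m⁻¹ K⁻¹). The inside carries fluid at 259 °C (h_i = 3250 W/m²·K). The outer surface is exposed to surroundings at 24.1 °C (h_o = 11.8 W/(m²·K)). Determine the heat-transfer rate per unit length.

Q' = 115 W/m

Treat each layer as a resistance in series:
  R'_conv,in = 1/(2πr h) = 1/(2π·0.0669·3250) = 7.320×10^-4 m·K/W
  R'_carbon steel = ln(0.0781/0.0669)/(2πk) = 0.1548/(2π·38.2) = 6.449×10^-4 m·K/W
  R'_perlite = ln(0.142/0.0781)/(2πk) = 0.5978/(2π·0.0488) = 1.950 m·K/W
  R'_conv,out = 1/(2πr h) = 1/(2π·0.142·11.8) = 0.09498 m·K/W
ΣR = 7.320×10^-4 + 6.449×10^-4 + 1.950 + 0.09498 = 2.046 m·K/W
Q' = ΔT/ΣR = (259 °C − 24.1 °C)/2.046 = 115 W/m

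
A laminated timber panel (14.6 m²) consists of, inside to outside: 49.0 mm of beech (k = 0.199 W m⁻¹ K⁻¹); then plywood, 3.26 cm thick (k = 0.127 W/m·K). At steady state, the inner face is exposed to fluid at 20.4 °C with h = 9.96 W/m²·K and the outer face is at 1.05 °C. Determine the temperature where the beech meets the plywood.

T = 9.28 °C

Resistance network (inner→outer):
  R_conv,in = 1/(hA) = 1/(9.96·14.6) = 0.006877 K/W
  R_beech = L/(kA) = 0.0490/(0.199·14.6) = 0.01687 K/W
  R_plywood = L/(kA) = 0.0326/(0.127·14.6) = 0.01758 K/W
ΣR = 0.006877 + 0.01687 + 0.01758 = 0.04133 K/W
Q = ΔT/ΣR = (20.4 °C − 1.05 °C)/0.04133 = 468.2 W
From the inner boundary to the beech/plywood interface, ΣR_partial = 0.02375 K/W.
T_interface = T_in − Q·ΣR_partial = 20.4 °C − (468.2)(0.02375) = 9.28 °C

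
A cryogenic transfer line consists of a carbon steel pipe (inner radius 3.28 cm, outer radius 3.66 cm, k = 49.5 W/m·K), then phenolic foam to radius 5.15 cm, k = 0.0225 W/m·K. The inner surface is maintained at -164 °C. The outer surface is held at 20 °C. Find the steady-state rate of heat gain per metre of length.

Q' = 76.2 W/m

Series thermal resistances, inner to outer:
  R'_carbon steel = ln(0.0366/0.0328)/(2πk) = 0.1096/(2π·49.5) = 3.525×10^-4 m·K/W
  R'_phenolic foam = ln(0.0515/0.0366)/(2πk) = 0.3415/(2π·0.0225) = 2.416 m·K/W
ΣR = 3.525×10^-4 + 2.416 = 2.416 m·K/W
Q' = ΔT/ΣR = (-164 °C − 20 °C)/2.416 = -76.2 W/m
(Negative Q' ⇒ heat flows inward; heat gain = 76.2 W/m.)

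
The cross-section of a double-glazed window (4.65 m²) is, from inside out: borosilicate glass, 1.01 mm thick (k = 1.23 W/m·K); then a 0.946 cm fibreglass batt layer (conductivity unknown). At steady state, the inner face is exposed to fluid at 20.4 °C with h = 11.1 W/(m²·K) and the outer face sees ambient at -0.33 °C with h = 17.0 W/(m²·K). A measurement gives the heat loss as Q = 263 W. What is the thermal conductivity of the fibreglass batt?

ΣR = ΔT/Q = |20.4 − -0.33|/263 = 0.07882 K/W
Known resistances:
  R_conv,in = 1/(hA) = 1/(11.1·4.65) = 0.01937 K/W
  R_borosilicate glass = L/(kA) = 0.00101/(1.23·4.65) = 1.766×10^-4 K/W
  R_conv,out = 1/(hA) = 1/(17.0·4.65) = 0.01265 K/W
R_fibreglass batt = ΣR − ΣR_known = 0.07882 − 0.03220 = 0.04662 K/W
L/(kA) = 0.04662 ⇒ k = 0.00946/(0.04662·4.65) = 0.0436 W/m·K

k = 0.0436 W/m·K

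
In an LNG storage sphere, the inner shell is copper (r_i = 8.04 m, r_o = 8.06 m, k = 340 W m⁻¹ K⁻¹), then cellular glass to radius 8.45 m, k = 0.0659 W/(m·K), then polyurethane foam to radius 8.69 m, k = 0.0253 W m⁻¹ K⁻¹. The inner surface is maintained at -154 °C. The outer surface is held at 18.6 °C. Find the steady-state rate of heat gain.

Treat each layer as a resistance in series:
  R_copper = (1/8.04 − 1/8.06)/(4πk) = 3.086×10^-4/(4π·340) = 7.224×10^-8 K/W
  R_cellular glass = (1/8.06 − 1/8.45)/(4πk) = 0.005726/(4π·0.0659) = 0.006915 K/W
  R_polyurethane foam = (1/8.45 − 1/8.69)/(4πk) = 0.003268/(4π·0.0253) = 0.01028 K/W
ΣR = 7.224×10^-8 + 0.006915 + 0.01028 = 0.01720 K/W
Q = ΔT/ΣR = (-154 °C − 18.6 °C)/0.01720 = -10000 W
(Negative Q ⇒ heat flows inward; heat gain = 10000 W.)

Q = 10000 W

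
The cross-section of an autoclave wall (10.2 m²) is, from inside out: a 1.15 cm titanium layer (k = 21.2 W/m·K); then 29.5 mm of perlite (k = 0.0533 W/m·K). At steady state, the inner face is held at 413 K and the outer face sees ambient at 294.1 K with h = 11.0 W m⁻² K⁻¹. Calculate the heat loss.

Q = 1880 W

Treat each layer as a resistance in series:
  R_titanium = L/(kA) = 0.0115/(21.2·10.2) = 5.318×10^-5 K/W
  R_perlite = L/(kA) = 0.0295/(0.0533·10.2) = 0.05426 K/W
  R_conv,out = 1/(hA) = 1/(11.0·10.2) = 0.008913 K/W
ΣR = 5.318×10^-5 + 0.05426 + 0.008913 = 0.06323 K/W
Q = ΔT/ΣR = (413 K − 294.1 K)/0.06323 = 1880 W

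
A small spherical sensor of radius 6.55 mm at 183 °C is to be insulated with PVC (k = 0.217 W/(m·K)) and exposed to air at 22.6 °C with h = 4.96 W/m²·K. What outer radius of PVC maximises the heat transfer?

For a sphere, r_cr = 2k_ins/h = 2·0.217/4.96 = 0.0875 m = 8.75 cm

r_cr = 8.75 cm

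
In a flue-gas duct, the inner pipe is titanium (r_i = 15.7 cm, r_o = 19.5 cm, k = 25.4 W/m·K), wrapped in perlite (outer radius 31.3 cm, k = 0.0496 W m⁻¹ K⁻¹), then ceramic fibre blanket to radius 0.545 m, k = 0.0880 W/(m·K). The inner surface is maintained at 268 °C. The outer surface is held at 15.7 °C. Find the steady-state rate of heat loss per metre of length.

Q' = 100 W/m

Resistance network (inner→outer):
  R'_titanium = ln(0.195/0.157)/(2πk) = 0.2168/(2π·25.4) = 0.001358 m·K/W
  R'_perlite = ln(0.313/0.195)/(2πk) = 0.4732/(2π·0.0496) = 1.518 m·K/W
  R'_ceramic fibre blanket = ln(0.545/0.313)/(2πk) = 0.5546/(2π·0.0880) = 1.003 m·K/W
ΣR = 0.001358 + 1.518 + 1.003 = 2.522 m·K/W
Q' = ΔT/ΣR = (268 °C − 15.7 °C)/2.522 = 100 W/m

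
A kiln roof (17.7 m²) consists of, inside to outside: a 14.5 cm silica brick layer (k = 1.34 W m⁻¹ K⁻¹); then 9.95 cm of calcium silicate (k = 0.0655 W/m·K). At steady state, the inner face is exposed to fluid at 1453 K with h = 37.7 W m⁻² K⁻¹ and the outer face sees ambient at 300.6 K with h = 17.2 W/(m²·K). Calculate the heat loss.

Series thermal resistances, inner to outer:
  R_conv,in = 1/(hA) = 1/(37.7·17.7) = 0.001499 K/W
  R_silica brick = L/(kA) = 0.145/(1.34·17.7) = 0.006114 K/W
  R_calcium silicate = L/(kA) = 0.0995/(0.0655·17.7) = 0.08582 K/W
  R_conv,out = 1/(hA) = 1/(17.2·17.7) = 0.003285 K/W
ΣR = 0.001499 + 0.006114 + 0.08582 + 0.003285 = 0.09672 K/W
Q = ΔT/ΣR = (1453 K − 300.6 K)/0.09672 = 11900 W

Q = 11900 W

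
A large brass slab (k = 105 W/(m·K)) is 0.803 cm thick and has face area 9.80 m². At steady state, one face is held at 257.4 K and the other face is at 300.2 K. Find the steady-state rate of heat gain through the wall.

Q = 5480 kW

Q = kA·ΔT/L = 105 × 9.80 × |257.4 K − 300.2 K| / 0.00803 = 5.48×10^6 W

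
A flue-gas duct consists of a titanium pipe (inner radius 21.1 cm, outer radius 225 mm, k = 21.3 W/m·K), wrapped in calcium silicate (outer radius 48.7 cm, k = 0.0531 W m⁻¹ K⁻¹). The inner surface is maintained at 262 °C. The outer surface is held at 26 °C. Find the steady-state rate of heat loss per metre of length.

Treat each layer as a resistance in series:
  R'_titanium = ln(0.225/0.211)/(2πk) = 0.06424/(2π·21.3) = 4.800×10^-4 m·K/W
  R'_calcium silicate = ln(0.487/0.225)/(2πk) = 0.7722/(2π·0.0531) = 2.314 m·K/W
ΣR = 4.800×10^-4 + 2.314 = 2.314 m·K/W
Q' = ΔT/ΣR = (262 °C − 26 °C)/2.314 = 102 W/m

Q' = 102 W/m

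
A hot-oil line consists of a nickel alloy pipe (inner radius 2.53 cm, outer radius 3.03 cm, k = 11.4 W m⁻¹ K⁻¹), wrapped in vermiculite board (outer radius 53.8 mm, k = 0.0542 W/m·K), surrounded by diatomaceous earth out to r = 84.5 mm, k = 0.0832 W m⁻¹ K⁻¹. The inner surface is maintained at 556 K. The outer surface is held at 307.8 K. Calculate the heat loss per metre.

Q' = 97.3 W/m

Resistance network (inner→outer):
  R'_nickel alloy = ln(0.0303/0.0253)/(2πk) = 0.1803/(2π·11.4) = 0.002518 m·K/W
  R'_vermiculite board = ln(0.0538/0.0303)/(2πk) = 0.5741/(2π·0.0542) = 1.686 m·K/W
  R'_diatomaceous earth = ln(0.0845/0.0538)/(2πk) = 0.4515/(2π·0.0832) = 0.8636 m·K/W
ΣR = 0.002518 + 1.686 + 0.8636 = 2.552 m·K/W
Q' = ΔT/ΣR = (556 K − 307.8 K)/2.552 = 97.3 W/m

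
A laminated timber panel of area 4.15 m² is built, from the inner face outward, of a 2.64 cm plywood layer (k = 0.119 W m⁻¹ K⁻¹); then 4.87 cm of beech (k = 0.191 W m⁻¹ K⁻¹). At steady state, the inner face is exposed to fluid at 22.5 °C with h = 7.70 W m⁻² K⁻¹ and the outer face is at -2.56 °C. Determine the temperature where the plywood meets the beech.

Resistance network (inner→outer):
  R_conv,in = 1/(hA) = 1/(7.70·4.15) = 0.03129 K/W
  R_plywood = L/(kA) = 0.0264/(0.119·4.15) = 0.05346 K/W
  R_beech = L/(kA) = 0.0487/(0.191·4.15) = 0.06144 K/W
ΣR = 0.03129 + 0.05346 + 0.06144 = 0.1462 K/W
Q = ΔT/ΣR = (22.5 °C − -2.56 °C)/0.1462 = 171.4 W
From the inner boundary to the plywood/beech interface, ΣR_partial = 0.08475 K/W.
T_interface = T_in − Q·ΣR_partial = 22.5 °C − (171.4)(0.08475) = 7.97 °C

T = 7.97 °C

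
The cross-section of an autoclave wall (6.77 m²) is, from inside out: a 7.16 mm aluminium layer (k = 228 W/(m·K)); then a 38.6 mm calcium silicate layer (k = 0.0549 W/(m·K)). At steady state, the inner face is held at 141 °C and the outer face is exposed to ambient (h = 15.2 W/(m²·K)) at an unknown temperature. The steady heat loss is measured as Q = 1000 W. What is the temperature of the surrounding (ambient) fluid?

Series resistances:
  R_aluminium = L/(kA) = 0.00716/(228·6.77) = 4.639×10^-6 K/W
  R_calcium silicate = L/(kA) = 0.0386/(0.0549·6.77) = 0.1039 K/W
  R_conv,out = 1/(hA) = 1/(15.2·6.77) = 0.009718 K/W
ΣR = 0.1136 K/W
ΔT = Q·ΣR = 1000 × 0.1136 = 113.6 K
Heat flows outward, so T_out = T_in − ΔT = 141 − 113.6 = 27.4 °C

T_out = 27.4 °C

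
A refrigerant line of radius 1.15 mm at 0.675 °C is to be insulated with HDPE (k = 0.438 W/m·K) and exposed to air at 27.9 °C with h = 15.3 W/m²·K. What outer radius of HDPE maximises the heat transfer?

r_cr = 2.86 cm

For a cylinder, r_cr = k_ins/h = 0.438/15.3 = 0.0286 m = 2.86 cm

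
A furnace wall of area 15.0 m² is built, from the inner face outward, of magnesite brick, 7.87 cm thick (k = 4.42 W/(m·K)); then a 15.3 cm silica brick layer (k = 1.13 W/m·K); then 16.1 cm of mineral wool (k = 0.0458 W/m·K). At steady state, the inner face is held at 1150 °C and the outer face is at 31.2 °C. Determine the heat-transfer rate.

Q = 4570 W

Treat each layer as a resistance in series:
  R_magnesite brick = L/(kA) = 0.0787/(4.42·15.0) = 0.001187 K/W
  R_silica brick = L/(kA) = 0.153/(1.13·15.0) = 0.009027 K/W
  R_mineral wool = L/(kA) = 0.161/(0.0458·15.0) = 0.2344 K/W
ΣR = 0.001187 + 0.009027 + 0.2344 = 0.2446 K/W
Q = ΔT/ΣR = (1150 °C − 31.2 °C)/0.2446 = 4570 W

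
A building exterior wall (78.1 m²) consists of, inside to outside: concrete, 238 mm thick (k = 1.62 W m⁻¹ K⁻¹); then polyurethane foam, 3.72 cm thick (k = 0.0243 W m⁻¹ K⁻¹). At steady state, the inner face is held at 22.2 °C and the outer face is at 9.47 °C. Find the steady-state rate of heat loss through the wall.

Treat each layer as a resistance in series:
  R_concrete = L/(kA) = 0.238/(1.62·78.1) = 0.001881 K/W
  R_polyurethane foam = L/(kA) = 0.0372/(0.0243·78.1) = 0.01960 K/W
ΣR = 0.001881 + 0.01960 = 0.02148 K/W
Q = ΔT/ΣR = (22.2 °C − 9.47 °C)/0.02148 = 593 W

Q = 593 W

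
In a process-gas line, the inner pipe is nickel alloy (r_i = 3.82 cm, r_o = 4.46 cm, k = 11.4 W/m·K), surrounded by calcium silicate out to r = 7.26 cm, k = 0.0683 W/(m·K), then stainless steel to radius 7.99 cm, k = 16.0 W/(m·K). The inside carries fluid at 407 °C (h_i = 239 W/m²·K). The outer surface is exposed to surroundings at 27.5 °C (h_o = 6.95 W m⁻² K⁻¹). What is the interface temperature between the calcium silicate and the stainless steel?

T = 103 °C

Treat each layer as a resistance in series:
  R'_conv,in = 1/(2πr h) = 1/(2π·0.0382·239) = 0.01743 m·K/W
  R'_nickel alloy = ln(0.0446/0.0382)/(2πk) = 0.1549/(2π·11.4) = 0.002163 m·K/W
  R'_calcium silicate = ln(0.0726/0.0446)/(2πk) = 0.4872/(2π·0.0683) = 1.135 m·K/W
  R'_stainless steel = ln(0.0799/0.0726)/(2πk) = 0.09581/(2π·16.0) = 9.530×10^-4 m·K/W
  R'_conv,out = 1/(2πr h) = 1/(2π·0.0799·6.95) = 0.2866 m·K/W
ΣR = 0.01743 + 0.002163 + 1.135 + 9.530×10^-4 + 0.2866 = 1.442 m·K/W
Q' = ΔT/ΣR = (407 °C − 27.5 °C)/1.442 = 263.2 W/m
From the inner boundary to the calcium silicate/stainless steel interface, ΣR_partial = 1.155 m·K/W.
T_interface = T_in − Q'·ΣR_partial = 407 °C − (263.2)(1.155) = 103 °C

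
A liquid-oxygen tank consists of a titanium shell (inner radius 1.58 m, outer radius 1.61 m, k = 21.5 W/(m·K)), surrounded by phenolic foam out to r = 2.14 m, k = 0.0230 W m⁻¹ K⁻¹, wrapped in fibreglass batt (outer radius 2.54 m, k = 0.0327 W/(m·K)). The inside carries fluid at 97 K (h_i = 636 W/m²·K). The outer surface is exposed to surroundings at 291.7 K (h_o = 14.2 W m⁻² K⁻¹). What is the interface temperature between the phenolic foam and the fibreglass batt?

T = 242.5 K

Resistance network (inner→outer):
  R_conv,in = 1/(4πr²h) = 1/(4π·1.58²·636) = 5.012×10^-5 K/W
  R_titanium = (1/1.58 − 1/1.61)/(4πk) = 0.01179/(4π·21.5) = 4.365×10^-5 K/W
  R_phenolic foam = (1/1.61 − 1/2.14)/(4πk) = 0.1538/(4π·0.0230) = 0.5322 K/W
  R_fibreglass batt = (1/2.14 − 1/2.54)/(4πk) = 0.07359/(4π·0.0327) = 0.1791 K/W
  R_conv,out = 1/(4πr²h) = 1/(4π·2.54²·14.2) = 8.686×10^-4 K/W
ΣR = 5.012×10^-5 + 4.365×10^-5 + 0.5322 + 0.1791 + 8.686×10^-4 = 0.7123 K/W
Q = ΔT/ΣR = (97 K − 291.7 K)/0.7123 = -273.3 W
From the inner boundary to the phenolic foam/fibreglass batt interface, ΣR_partial = 0.5323 K/W.
T_interface = T_in − Q·ΣR_partial = 97 K − (-273.3)(0.5323) = 242.5 K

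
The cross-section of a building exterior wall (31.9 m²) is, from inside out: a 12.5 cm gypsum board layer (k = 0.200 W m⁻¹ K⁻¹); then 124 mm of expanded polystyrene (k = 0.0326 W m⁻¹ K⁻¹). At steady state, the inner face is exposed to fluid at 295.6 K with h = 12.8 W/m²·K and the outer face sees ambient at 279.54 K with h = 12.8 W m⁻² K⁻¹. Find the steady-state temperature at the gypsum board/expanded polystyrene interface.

T = 293.1 K

Treat each layer as a resistance in series:
  R_conv,in = 1/(hA) = 1/(12.8·31.9) = 0.002449 K/W
  R_gypsum board = L/(kA) = 0.125/(0.200·31.9) = 0.01959 K/W
  R_expanded polystyrene = L/(kA) = 0.124/(0.0326·31.9) = 0.1192 K/W
  R_conv,out = 1/(hA) = 1/(12.8·31.9) = 0.002449 K/W
ΣR = 0.002449 + 0.01959 + 0.1192 + 0.002449 = 0.1437 K/W
Q = ΔT/ΣR = (295.6 K − 279.54 K)/0.1437 = 111.8 W
From the inner boundary to the gypsum board/expanded polystyrene interface, ΣR_partial = 0.02204 K/W.
T_interface = T_in − Q·ΣR_partial = 295.6 K − (111.8)(0.02204) = 293.1 K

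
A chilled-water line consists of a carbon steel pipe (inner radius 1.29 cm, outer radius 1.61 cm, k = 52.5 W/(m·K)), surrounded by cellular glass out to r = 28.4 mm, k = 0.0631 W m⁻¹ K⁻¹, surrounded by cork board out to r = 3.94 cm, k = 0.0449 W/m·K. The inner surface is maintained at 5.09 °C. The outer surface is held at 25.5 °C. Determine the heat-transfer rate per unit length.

Q' = 7.87 W/m

Treat each layer as a resistance in series:
  R'_carbon steel = ln(0.0161/0.0129)/(2πk) = 0.2216/(2π·52.5) = 6.718×10^-4 m·K/W
  R'_cellular glass = ln(0.0284/0.0161)/(2πk) = 0.5676/(2π·0.0631) = 1.432 m·K/W
  R'_cork board = ln(0.0394/0.0284)/(2πk) = 0.3274/(2π·0.0449) = 1.160 m·K/W
ΣR = 6.718×10^-4 + 1.432 + 1.160 = 2.593 m·K/W
Q' = ΔT/ΣR = (5.09 °C − 25.5 °C)/2.593 = -7.87 W/m
(Negative Q' ⇒ heat flows inward; heat gain = 7.87 W/m.)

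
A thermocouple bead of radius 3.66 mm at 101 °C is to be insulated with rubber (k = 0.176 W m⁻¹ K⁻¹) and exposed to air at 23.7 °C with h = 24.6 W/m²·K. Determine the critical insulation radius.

r_cr = 1.43 cm

For a sphere, r_cr = 2k_ins/h = 2·0.176/24.6 = 0.0143 m = 1.43 cm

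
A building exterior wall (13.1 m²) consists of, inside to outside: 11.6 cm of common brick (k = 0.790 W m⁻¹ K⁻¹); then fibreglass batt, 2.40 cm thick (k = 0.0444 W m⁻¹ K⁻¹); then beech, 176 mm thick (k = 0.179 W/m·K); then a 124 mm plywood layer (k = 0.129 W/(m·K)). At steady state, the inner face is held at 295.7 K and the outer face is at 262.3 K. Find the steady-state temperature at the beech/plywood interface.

T = 274.50 K

Treat each layer as a resistance in series:
  R_common brick = L/(kA) = 0.116/(0.790·13.1) = 0.01121 K/W
  R_fibreglass batt = L/(kA) = 0.0240/(0.0444·13.1) = 0.04126 K/W
  R_beech = L/(kA) = 0.176/(0.179·13.1) = 0.07506 K/W
  R_plywood = L/(kA) = 0.124/(0.129·13.1) = 0.07338 K/W
ΣR = 0.01121 + 0.04126 + 0.07506 + 0.07338 = 0.2009 K/W
Q = ΔT/ΣR = (295.7 K − 262.3 K)/0.2009 = 166.3 W
From the inner boundary to the beech/plywood interface, ΣR_partial = 0.1275 K/W.
T_interface = T_in − Q·ΣR_partial = 295.7 K − (166.3)(0.1275) = 274.50 K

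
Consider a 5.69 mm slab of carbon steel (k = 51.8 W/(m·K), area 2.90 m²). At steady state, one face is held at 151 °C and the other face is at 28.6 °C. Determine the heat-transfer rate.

Q = 3.23×10^6 W

Q = kA·ΔT/L = 51.8 × 2.90 × |151 °C − 28.6 °C| / 0.00569 = 3.23×10^6 W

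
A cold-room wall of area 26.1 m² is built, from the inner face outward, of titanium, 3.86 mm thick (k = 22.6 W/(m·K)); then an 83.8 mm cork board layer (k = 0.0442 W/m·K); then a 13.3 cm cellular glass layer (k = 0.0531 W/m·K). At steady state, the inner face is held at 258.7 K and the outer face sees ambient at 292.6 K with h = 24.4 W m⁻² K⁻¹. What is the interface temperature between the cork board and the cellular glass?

Treat each layer as a resistance in series:
  R_titanium = L/(kA) = 0.00386/(22.6·26.1) = 6.544×10^-6 K/W
  R_cork board = L/(kA) = 0.0838/(0.0442·26.1) = 0.07264 K/W
  R_cellular glass = L/(kA) = 0.133/(0.0531·26.1) = 0.09597 K/W
  R_conv,out = 1/(hA) = 1/(24.4·26.1) = 0.001570 K/W
ΣR = 6.544×10^-6 + 0.07264 + 0.09597 + 0.001570 = 0.1702 K/W
Q = ΔT/ΣR = (258.7 K − 292.6 K)/0.1702 = -199.2 W
From the inner boundary to the cork board/cellular glass interface, ΣR_partial = 0.07265 K/W.
T_interface = T_in − Q·ΣR_partial = 258.7 K − (-199.2)(0.07265) = 273.17 K

T = 273.17 K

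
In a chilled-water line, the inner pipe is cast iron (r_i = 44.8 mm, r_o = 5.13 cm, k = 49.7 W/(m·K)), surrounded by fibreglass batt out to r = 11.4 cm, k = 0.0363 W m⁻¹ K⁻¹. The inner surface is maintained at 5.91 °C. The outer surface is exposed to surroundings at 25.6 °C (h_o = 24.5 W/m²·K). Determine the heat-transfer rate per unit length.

Q' = 5.53 W/m

Resistance network (inner→outer):
  R'_cast iron = ln(0.0513/0.0448)/(2πk) = 0.1355/(2π·49.7) = 4.339×10^-4 m·K/W
  R'_fibreglass batt = ln(0.114/0.0513)/(2πk) = 0.7985/(2π·0.0363) = 3.501 m·K/W
  R'_conv,out = 1/(2πr h) = 1/(2π·0.114·24.5) = 0.05698 m·K/W
ΣR = 4.339×10^-4 + 3.501 + 0.05698 = 3.558 m·K/W
Q' = ΔT/ΣR = (5.91 °C − 25.6 °C)/3.558 = -5.53 W/m
(Negative Q' ⇒ heat flows inward; heat gain = 5.53 W/m.)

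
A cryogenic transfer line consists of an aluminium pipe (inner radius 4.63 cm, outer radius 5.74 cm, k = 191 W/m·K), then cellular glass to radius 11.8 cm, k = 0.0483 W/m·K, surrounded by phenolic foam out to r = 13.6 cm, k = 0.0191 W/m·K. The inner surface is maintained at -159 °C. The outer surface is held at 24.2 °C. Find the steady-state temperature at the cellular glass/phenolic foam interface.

T = -36.7 °C

Treat each layer as a resistance in series:
  R'_aluminium = ln(0.0574/0.0463)/(2πk) = 0.2149/(2π·191) = 1.791×10^-4 m·K/W
  R'_cellular glass = ln(0.118/0.0574)/(2πk) = 0.7206/(2π·0.0483) = 2.375 m·K/W
  R'_phenolic foam = ln(0.136/0.118)/(2πk) = 0.1420/(2π·0.0191) = 1.183 m·K/W
ΣR = 1.791×10^-4 + 2.375 + 1.183 = 3.558 m·K/W
Q' = ΔT/ΣR = (-159 °C − 24.2 °C)/3.558 = -51.49 W/m
From the inner boundary to the cellular glass/phenolic foam interface, ΣR_partial = 2.375 m·K/W.
T_interface = T_in − Q'·ΣR_partial = -159 °C − (-51.49)(2.375) = -36.7 °C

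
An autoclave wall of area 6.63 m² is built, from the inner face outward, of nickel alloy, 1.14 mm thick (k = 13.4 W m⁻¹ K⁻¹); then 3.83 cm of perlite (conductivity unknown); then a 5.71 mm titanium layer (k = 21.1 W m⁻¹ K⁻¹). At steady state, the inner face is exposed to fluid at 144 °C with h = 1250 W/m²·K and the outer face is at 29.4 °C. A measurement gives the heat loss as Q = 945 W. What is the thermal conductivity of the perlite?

k = 0.0477 W/m·K

ΣR = ΔT/Q = |144 − 29.4|/945 = 0.1213 K/W
Known resistances:
  R_conv,in = 1/(hA) = 1/(1250·6.63) = 1.207×10^-4 K/W
  R_nickel alloy = L/(kA) = 0.00114/(13.4·6.63) = 1.283×10^-5 K/W
  R_titanium = L/(kA) = 0.00571/(21.1·6.63) = 4.082×10^-5 K/W
R_perlite = ΣR − ΣR_known = 0.1213 − 1.744×10^-4 = 0.1211 K/W
L/(kA) = 0.1211 ⇒ k = 0.0383/(0.1211·6.63) = 0.0477 W/m·K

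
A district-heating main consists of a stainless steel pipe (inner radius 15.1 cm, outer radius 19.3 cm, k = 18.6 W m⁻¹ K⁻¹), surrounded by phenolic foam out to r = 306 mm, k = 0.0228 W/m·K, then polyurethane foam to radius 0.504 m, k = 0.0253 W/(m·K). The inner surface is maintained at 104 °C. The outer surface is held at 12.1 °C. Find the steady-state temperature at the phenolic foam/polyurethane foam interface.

T = 57.5 °C

Series thermal resistances, inner to outer:
  R'_stainless steel = ln(0.193/0.151)/(2πk) = 0.2454/(2π·18.6) = 0.002100 m·K/W
  R'_phenolic foam = ln(0.306/0.193)/(2πk) = 0.4609/(2π·0.0228) = 3.217 m·K/W
  R'_polyurethane foam = ln(0.504/0.306)/(2πk) = 0.4990/(2π·0.0253) = 3.139 m·K/W
ΣR = 0.002100 + 3.217 + 3.139 = 6.358 m·K/W
Q' = ΔT/ΣR = (104 °C − 12.1 °C)/6.358 = 14.45 W/m
From the inner boundary to the phenolic foam/polyurethane foam interface, ΣR_partial = 3.219 m·K/W.
T_interface = T_in − Q'·ΣR_partial = 104 °C − (14.45)(3.219) = 57.5 °C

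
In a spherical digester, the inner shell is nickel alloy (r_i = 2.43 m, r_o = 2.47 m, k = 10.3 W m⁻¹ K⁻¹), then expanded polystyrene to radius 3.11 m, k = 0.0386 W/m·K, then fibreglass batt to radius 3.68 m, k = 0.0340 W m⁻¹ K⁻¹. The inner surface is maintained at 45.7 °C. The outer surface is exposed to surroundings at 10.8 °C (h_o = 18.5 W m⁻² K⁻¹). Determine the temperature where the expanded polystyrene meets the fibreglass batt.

Series thermal resistances, inner to outer:
  R_nickel alloy = (1/2.43 − 1/2.47)/(4πk) = 0.006664/(4π·10.3) = 5.149×10^-5 K/W
  R_expanded polystyrene = (1/2.47 − 1/3.11)/(4πk) = 0.08331/(4π·0.0386) = 0.1718 K/W
  R_fibreglass batt = (1/3.11 − 1/3.68)/(4πk) = 0.04980/(4π·0.0340) = 0.1166 K/W
  R_conv,out = 1/(4πr²h) = 1/(4π·3.68²·18.5) = 3.176×10^-4 K/W
ΣR = 5.149×10^-5 + 0.1718 + 0.1166 + 3.176×10^-4 = 0.2888 K/W
Q = ΔT/ΣR = (45.7 °C − 10.8 °C)/0.2888 = 120.8 W
From the inner boundary to the expanded polystyrene/fibreglass batt interface, ΣR_partial = 0.1719 K/W.
T_interface = T_in − Q·ΣR_partial = 45.7 °C − (120.8)(0.1719) = 24.9 °C

T = 24.9 °C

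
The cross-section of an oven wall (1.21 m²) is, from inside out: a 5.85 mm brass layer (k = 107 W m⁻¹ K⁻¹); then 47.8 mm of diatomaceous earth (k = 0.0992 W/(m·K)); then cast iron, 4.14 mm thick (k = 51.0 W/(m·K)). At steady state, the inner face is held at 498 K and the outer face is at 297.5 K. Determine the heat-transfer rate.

Q = 503 W

Resistance network (inner→outer):
  R_brass = L/(kA) = 0.00585/(107·1.21) = 4.518×10^-5 K/W
  R_diatomaceous earth = L/(kA) = 0.0478/(0.0992·1.21) = 0.3982 K/W
  R_cast iron = L/(kA) = 0.00414/(51.0·1.21) = 6.709×10^-5 K/W
ΣR = 4.518×10^-5 + 0.3982 + 6.709×10^-5 = 0.3983 K/W
Q = ΔT/ΣR = (498 K − 297.5 K)/0.3983 = 503 W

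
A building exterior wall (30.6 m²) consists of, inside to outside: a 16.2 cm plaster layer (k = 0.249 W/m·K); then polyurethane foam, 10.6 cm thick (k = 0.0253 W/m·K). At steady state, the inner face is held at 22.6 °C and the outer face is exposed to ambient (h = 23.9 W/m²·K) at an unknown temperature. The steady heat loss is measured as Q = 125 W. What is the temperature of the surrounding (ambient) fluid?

Series resistances:
  R_plaster = L/(kA) = 0.162/(0.249·30.6) = 0.02126 K/W
  R_polyurethane foam = L/(kA) = 0.106/(0.0253·30.6) = 0.1369 K/W
  R_conv,out = 1/(hA) = 1/(23.9·30.6) = 0.001367 K/W
ΣR = 0.1595 K/W
ΔT = Q·ΣR = 125 × 0.1595 = 19.94 K
Heat flows outward, so T_out = T_in − ΔT = 22.6 − 19.94 = 2.66 °C

T_out = 2.66 °C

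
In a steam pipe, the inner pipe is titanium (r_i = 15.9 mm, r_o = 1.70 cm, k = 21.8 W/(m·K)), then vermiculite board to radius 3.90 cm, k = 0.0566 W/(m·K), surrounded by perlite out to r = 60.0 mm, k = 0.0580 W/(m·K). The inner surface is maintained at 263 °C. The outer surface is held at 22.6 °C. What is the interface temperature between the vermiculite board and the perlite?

Series thermal resistances, inner to outer:
  R'_titanium = ln(0.0170/0.0159)/(2πk) = 0.06689/(2π·21.8) = 4.884×10^-4 m·K/W
  R'_vermiculite board = ln(0.0390/0.0170)/(2πk) = 0.8303/(2π·0.0566) = 2.335 m·K/W
  R'_perlite = ln(0.0600/0.0390)/(2πk) = 0.4308/(2π·0.0580) = 1.182 m·K/W
ΣR = 4.884×10^-4 + 2.335 + 1.182 = 3.517 m·K/W
Q' = ΔT/ΣR = (263 °C − 22.6 °C)/3.517 = 68.35 W/m
From the inner boundary to the vermiculite board/perlite interface, ΣR_partial = 2.335 m·K/W.
T_interface = T_in − Q'·ΣR_partial = 263 °C − (68.35)(2.335) = 103 °C

T = 103 °C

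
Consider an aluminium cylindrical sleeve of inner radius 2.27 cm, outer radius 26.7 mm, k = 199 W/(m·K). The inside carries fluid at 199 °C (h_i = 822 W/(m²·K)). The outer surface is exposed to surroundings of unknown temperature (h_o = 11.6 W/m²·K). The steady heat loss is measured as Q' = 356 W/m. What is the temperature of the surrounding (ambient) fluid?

T_out = 13.0 °C

Series resistances:
  R'_conv,in = 1/(2πr h) = 1/(2π·0.0227·822) = 0.008529 m·K/W
  R'_aluminium = ln(0.0267/0.0227)/(2πk) = 0.1623/(2π·199) = 1.298×10^-4 m·K/W
  R'_conv,out = 1/(2πr h) = 1/(2π·0.0267·11.6) = 0.5139 m·K/W
ΣR = 0.5225 m·K/W
ΔT = Q'·ΣR = 356 × 0.5225 = 186.0 K
Heat flows outward, so T_out = T_in − ΔT = 199 − 186.0 = 13.0 °C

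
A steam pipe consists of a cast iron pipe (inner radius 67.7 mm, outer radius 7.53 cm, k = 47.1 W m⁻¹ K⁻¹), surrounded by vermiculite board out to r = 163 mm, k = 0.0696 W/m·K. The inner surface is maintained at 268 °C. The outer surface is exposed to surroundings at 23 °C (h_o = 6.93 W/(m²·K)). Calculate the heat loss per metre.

Q' = 128 W/m

Resistance network (inner→outer):
  R'_cast iron = ln(0.0753/0.0677)/(2πk) = 0.1064/(2π·47.1) = 3.595×10^-4 m·K/W
  R'_vermiculite board = ln(0.163/0.0753)/(2πk) = 0.7723/(2π·0.0696) = 1.766 m·K/W
  R'_conv,out = 1/(2πr h) = 1/(2π·0.163·6.93) = 0.1409 m·K/W
ΣR = 3.595×10^-4 + 1.766 + 0.1409 = 1.907 m·K/W
Q' = ΔT/ΣR = (268 °C − 23 °C)/1.907 = 128 W/m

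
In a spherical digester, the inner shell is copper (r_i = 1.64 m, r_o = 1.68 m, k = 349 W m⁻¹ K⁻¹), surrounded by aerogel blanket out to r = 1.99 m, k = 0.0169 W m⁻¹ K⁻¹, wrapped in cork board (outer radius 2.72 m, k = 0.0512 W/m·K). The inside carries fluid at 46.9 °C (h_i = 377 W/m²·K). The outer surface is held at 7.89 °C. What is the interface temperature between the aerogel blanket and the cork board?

T = 20.5 °C

Treat each layer as a resistance in series:
  R_conv,in = 1/(4πr²h) = 1/(4π·1.64²·377) = 7.848×10^-5 K/W
  R_copper = (1/1.64 − 1/1.68)/(4πk) = 0.01452/(4π·349) = 3.310×10^-6 K/W
  R_aerogel blanket = (1/1.68 − 1/1.99)/(4πk) = 0.09273/(4π·0.0169) = 0.4366 K/W
  R_cork board = (1/1.99 − 1/2.72)/(4πk) = 0.1349/(4π·0.0512) = 0.2096 K/W
ΣR = 7.848×10^-5 + 3.310×10^-6 + 0.4366 + 0.2096 = 0.6463 K/W
Q = ΔT/ΣR = (46.9 °C − 7.89 °C)/0.6463 = 60.36 W
From the inner boundary to the aerogel blanket/cork board interface, ΣR_partial = 0.4367 K/W.
T_interface = T_in − Q·ΣR_partial = 46.9 °C − (60.36)(0.4367) = 20.5 °C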